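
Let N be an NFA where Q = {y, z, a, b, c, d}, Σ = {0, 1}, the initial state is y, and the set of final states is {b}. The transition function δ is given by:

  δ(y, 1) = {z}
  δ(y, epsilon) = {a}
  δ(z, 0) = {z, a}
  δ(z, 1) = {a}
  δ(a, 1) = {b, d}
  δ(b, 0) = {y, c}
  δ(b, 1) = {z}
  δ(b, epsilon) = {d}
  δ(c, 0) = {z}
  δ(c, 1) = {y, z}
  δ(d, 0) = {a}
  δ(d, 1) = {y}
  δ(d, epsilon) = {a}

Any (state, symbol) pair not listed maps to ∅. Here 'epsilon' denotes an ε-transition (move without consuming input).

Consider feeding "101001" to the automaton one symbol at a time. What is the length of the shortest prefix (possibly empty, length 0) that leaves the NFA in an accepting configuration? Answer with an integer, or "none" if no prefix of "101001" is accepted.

1

Start: ε-closure({y}) = {y, a}.
Read '1': y→{z}, a→{b, d}; union {z, b, d}; ε-closure = {z, a, b, d}.
None of the earlier sets intersect F, but {z, a, b, d} does.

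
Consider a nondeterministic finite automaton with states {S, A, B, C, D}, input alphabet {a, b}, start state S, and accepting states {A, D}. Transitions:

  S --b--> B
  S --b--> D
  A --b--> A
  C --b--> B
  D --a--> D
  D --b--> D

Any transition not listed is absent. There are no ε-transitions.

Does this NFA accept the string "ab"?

No

Start in {S}.
Read 'a': S→∅; now ∅.
The set is empty and remains empty for the remaining 1 symbol.
The final set ∅ contains no accepting state.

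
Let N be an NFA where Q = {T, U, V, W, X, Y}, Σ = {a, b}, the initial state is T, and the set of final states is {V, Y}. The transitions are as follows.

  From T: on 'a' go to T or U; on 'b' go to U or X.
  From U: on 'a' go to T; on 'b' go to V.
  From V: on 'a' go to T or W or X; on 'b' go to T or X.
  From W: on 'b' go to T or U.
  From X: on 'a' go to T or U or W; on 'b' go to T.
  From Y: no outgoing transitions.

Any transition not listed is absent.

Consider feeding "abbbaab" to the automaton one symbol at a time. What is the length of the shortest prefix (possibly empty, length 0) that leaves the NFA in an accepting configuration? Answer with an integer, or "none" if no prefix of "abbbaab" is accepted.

Start in {T}.
Read 'a': T→{T, U}; now {T, U}.
Read 'b': T→{U, X}, U→{V}; now {U, V, X}.
None of the earlier sets intersect F, but {U, V, X} does.

2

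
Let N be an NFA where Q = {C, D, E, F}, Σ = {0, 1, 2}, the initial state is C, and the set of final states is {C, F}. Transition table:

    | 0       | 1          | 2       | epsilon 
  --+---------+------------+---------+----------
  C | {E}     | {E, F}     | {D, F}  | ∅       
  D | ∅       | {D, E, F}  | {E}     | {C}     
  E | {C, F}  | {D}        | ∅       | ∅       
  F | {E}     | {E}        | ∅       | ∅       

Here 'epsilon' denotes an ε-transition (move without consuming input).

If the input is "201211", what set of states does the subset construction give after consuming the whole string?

{C, D, E, F}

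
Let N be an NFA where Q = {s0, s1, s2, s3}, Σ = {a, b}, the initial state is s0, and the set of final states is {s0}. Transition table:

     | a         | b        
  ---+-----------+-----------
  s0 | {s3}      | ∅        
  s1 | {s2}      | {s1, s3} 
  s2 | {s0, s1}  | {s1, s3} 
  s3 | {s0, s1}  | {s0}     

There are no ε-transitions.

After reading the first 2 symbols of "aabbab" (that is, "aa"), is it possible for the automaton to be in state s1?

Start in {s0}.
Read 'a': {s0} → {s3}.
Read 'a': {s3} → {s0, s1}.
State s1 is in {s0, s1}.

Yes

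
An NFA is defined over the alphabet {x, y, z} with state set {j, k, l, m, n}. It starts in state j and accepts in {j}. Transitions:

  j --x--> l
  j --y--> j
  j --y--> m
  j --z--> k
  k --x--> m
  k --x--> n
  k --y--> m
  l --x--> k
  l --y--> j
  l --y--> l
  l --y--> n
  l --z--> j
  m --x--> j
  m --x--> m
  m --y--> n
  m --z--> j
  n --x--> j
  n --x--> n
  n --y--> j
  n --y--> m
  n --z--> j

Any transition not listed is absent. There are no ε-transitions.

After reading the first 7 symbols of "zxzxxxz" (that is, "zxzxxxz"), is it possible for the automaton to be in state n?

No

Start in {j}.
Read 'z': j→{k}; now {k}.
Read 'x': k→{m, n}; now {m, n}.
Read 'z': m→{j}, n→{j}; now {j}.
Read 'x': j→{l}; now {l}.
Read 'x': l→{k}; now {k}.
Read 'x': k→{m, n}; now {m, n}.
Read 'z': m→{j}, n→{j}; now {j}.
State n is not in {j}.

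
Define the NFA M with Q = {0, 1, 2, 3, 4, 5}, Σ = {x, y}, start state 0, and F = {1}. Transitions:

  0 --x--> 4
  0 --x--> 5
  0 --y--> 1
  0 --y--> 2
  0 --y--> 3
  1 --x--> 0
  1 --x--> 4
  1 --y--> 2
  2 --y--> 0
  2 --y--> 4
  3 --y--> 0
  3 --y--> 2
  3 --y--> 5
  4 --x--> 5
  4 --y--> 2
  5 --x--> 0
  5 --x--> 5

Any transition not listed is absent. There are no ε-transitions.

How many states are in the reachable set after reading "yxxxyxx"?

Start in {0}.
Read 'y': {0} → {1, 2, 3}.
Read 'x': {1, 2, 3} → {0, 4}.
Read 'x': {0, 4} → {4, 5}.
Read 'x': {4, 5} → {0, 5}.
Read 'y': {0, 5} → {1, 2, 3}.
Read 'x': {1, 2, 3} → {0, 4}.
Read 'x': {0, 4} → {4, 5}.
That set has 2 states.

2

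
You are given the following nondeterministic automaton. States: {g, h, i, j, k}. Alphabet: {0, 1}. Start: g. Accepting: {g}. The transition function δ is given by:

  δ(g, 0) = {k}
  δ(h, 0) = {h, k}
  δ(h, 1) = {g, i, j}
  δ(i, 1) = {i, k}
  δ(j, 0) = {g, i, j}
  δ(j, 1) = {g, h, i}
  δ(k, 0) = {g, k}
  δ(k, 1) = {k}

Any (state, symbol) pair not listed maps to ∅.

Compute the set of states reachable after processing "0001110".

{g, k}

Start in {g}.
Read '0': {g} → {k}.
Read '0': {k} → {g, k}.
Read '0': {g, k} → {g, k}.
Read '1': {g, k} → {k}.
Read '1': {k} → {k}.
Read '1': {k} → {k}.
Read '0': {k} → {g, k}.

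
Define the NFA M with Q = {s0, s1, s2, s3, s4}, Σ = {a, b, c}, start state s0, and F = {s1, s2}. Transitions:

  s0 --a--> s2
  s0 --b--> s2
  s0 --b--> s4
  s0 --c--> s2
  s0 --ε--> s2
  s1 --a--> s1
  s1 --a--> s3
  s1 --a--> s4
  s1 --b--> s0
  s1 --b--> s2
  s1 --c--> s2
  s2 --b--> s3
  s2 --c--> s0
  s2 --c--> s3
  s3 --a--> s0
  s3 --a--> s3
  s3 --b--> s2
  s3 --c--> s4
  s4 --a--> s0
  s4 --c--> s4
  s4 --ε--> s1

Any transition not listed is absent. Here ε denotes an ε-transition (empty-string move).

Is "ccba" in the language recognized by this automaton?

Yes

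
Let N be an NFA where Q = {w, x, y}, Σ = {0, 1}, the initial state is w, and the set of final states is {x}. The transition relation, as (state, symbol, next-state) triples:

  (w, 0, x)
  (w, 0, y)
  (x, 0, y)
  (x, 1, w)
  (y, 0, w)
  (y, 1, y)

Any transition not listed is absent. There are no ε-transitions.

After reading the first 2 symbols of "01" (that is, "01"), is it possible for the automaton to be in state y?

Start in {w}.
Read '0': {w} → {x, y}.
Read '1': {x, y} → {w, y}.
State y is in {w, y}.

Yes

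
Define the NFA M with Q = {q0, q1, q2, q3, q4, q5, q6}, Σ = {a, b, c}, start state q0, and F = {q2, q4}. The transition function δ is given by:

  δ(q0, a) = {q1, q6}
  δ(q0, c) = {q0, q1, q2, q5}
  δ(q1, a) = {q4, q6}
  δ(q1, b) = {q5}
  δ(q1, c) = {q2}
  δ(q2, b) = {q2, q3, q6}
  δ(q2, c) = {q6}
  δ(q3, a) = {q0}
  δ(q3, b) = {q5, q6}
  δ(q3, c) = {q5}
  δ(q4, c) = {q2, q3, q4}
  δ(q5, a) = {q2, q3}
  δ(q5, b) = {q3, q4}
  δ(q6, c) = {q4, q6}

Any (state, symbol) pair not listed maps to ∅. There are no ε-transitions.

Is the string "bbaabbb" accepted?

No

Start in {q0}.
Read 'b': q0→∅; now ∅.
The set is empty and remains empty for the remaining 6 symbols.
The final set ∅ contains no accepting state.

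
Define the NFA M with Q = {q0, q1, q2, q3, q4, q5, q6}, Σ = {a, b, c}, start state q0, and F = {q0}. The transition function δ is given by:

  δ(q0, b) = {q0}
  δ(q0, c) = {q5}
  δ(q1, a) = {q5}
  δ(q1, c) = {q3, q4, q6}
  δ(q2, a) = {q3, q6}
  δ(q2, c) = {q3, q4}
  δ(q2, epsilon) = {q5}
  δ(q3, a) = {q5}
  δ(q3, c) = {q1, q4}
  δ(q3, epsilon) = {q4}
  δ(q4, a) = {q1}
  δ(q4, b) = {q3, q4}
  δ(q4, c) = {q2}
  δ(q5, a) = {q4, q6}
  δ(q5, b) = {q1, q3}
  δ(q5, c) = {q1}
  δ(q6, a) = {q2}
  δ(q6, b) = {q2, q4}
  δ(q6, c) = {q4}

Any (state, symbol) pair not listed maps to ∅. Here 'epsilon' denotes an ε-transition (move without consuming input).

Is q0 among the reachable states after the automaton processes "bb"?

Start in {q0}.
Read 'b': {q0} → {q0}.
Read 'b': {q0} → {q0}.
State q0 is in {q0}.

Yes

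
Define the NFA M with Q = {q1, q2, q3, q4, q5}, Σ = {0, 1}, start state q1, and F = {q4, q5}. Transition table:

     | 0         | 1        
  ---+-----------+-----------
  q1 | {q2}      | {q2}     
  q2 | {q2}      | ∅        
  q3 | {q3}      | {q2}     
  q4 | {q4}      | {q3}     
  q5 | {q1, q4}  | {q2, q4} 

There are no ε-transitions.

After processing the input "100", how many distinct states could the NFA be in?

1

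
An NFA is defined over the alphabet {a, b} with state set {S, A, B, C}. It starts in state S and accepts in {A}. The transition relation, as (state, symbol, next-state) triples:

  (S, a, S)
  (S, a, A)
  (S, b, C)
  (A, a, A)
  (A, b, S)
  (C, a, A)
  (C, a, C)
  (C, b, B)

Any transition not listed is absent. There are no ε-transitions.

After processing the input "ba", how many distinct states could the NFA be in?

2

Start in {S}.
Read 'b': S→{C}; now {C}.
Read 'a': C→{A, C}; now {A, C}.
That set has 2 states.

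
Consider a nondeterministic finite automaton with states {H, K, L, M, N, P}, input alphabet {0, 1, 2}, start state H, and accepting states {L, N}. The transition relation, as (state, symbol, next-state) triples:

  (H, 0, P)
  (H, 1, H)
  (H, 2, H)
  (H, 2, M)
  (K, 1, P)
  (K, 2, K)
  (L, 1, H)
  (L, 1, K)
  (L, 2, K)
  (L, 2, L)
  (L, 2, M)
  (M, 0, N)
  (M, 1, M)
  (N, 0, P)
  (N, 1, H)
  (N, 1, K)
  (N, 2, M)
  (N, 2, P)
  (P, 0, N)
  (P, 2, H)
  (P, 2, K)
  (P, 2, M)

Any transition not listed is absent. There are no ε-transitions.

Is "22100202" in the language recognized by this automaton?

No

Start in {H}.
Read '2': {H} → {H, M}.
Read '2': {H, M} → {H, M}.
Read '1': {H, M} → {H, M}.
Read '0': {H, M} → {N, P}.
Read '0': {N, P} → {N, P}.
Read '2': {N, P} → {H, K, M, P}.
Read '0': {H, K, M, P} → {N, P}.
Read '2': {N, P} → {H, K, M, P}.
The final set {H, K, M, P} contains no accepting state.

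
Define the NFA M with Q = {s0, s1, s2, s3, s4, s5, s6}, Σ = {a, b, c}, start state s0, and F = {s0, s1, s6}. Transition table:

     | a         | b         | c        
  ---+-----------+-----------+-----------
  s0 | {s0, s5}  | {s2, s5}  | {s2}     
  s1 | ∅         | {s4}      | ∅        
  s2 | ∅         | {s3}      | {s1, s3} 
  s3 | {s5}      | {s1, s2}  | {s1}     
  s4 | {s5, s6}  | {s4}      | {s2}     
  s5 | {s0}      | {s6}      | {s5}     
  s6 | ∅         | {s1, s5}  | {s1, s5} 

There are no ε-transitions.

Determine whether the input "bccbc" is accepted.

Start in {s0}.
Read 'b': s0→{s2, s5}; now {s2, s5}.
Read 'c': s2→{s1, s3}, s5→{s5}; now {s1, s3, s5}.
Read 'c': s1→∅, s3→{s1}, s5→{s5}; now {s1, s5}.
Read 'b': s1→{s4}, s5→{s6}; now {s4, s6}.
Read 'c': s4→{s2}, s6→{s1, s5}; now {s1, s2, s5}.
The final set {s1, s2, s5} contains the accepting state s1.

Yes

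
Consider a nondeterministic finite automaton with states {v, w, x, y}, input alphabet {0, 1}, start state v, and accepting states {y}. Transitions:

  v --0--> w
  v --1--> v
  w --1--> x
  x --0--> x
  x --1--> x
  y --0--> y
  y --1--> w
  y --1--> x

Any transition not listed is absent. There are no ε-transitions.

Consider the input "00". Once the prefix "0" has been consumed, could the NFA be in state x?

No

Start in {v}.
Read '0': v→{w}; now {w}.
State x is not in {w}.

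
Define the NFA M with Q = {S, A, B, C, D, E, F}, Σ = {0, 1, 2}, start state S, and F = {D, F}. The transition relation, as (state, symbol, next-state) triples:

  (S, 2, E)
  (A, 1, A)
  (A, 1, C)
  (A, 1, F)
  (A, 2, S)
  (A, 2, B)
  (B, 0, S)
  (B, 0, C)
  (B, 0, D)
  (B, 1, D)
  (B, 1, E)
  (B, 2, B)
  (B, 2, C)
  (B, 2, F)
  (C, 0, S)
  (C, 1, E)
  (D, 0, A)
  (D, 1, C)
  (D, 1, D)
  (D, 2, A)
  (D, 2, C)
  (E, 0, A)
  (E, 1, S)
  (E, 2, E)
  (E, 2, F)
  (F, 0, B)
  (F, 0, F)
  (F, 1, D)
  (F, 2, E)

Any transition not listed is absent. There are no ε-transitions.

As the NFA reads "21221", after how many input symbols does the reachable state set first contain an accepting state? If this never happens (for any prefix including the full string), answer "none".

Start in {S}.
Read '2': {S} → {E}.
Read '1': {E} → {S}.
Read '2': {S} → {E}.
Read '2': {E} → {E, F}.
None of the earlier sets intersect F, but {E, F} does.

4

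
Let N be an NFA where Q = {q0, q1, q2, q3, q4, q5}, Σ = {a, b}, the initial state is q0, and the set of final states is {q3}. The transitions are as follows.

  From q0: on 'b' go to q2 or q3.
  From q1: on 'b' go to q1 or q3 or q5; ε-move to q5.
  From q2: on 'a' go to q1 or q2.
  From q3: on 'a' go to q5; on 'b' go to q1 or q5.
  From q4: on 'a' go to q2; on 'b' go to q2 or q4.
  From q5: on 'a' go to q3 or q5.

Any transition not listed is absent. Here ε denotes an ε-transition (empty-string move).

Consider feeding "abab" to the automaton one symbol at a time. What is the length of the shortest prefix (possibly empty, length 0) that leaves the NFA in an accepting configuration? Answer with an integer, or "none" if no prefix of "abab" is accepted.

Start in {q0}.
Read 'a': {q0} → ∅.
The set is empty and remains empty for the remaining 3 symbols.
No reachable set along the way intersects F.

none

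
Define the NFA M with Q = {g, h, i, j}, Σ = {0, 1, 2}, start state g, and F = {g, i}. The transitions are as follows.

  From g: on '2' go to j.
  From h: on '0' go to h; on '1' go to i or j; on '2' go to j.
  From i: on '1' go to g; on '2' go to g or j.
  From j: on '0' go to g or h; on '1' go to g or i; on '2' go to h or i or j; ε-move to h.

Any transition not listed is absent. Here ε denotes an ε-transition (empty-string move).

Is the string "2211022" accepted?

Yes

Start in {g}.
Read '2': {g} → {h, j}.
Read '2': {h, j} → {h, i, j}.
Read '1': {h, i, j} → {g, h, i, j}.
Read '1': {g, h, i, j} → {g, h, i, j}.
Read '0': {g, h, i, j} → {g, h}.
Read '2': {g, h} → {h, j}.
Read '2': {h, j} → {h, i, j}.
The final set {h, i, j} contains the accepting state i.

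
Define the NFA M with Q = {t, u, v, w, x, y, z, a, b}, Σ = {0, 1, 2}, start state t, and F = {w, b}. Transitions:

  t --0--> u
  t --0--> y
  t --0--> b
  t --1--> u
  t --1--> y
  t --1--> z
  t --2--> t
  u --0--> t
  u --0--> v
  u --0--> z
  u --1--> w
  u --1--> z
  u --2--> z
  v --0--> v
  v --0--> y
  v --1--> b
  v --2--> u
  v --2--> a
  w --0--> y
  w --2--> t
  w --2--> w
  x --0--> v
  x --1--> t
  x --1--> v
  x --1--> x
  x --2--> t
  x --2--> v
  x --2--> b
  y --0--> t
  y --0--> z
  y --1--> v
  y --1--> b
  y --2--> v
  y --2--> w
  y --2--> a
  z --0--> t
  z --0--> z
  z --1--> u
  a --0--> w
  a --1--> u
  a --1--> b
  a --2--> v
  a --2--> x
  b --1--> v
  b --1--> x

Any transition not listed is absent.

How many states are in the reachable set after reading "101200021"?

5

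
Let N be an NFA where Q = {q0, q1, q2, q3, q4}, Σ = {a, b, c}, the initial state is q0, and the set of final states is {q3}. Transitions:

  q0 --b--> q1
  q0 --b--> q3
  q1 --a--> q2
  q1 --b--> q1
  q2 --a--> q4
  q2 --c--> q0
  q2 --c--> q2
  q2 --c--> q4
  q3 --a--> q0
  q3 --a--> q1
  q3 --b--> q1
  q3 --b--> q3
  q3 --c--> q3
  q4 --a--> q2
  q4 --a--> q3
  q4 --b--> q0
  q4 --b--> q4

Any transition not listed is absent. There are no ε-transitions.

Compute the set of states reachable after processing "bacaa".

{q0, q1, q2, q3, q4}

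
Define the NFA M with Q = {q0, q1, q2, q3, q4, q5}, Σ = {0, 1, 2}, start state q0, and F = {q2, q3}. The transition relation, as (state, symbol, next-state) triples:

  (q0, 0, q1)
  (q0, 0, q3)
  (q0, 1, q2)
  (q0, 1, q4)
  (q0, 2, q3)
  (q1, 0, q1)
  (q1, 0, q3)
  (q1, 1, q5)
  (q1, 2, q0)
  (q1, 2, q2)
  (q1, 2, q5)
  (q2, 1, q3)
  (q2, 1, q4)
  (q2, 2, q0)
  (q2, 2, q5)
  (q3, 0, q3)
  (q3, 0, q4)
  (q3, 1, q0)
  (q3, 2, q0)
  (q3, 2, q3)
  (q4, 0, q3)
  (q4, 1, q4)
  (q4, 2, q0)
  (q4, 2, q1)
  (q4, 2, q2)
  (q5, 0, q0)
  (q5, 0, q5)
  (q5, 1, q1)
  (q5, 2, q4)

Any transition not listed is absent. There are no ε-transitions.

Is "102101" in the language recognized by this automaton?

No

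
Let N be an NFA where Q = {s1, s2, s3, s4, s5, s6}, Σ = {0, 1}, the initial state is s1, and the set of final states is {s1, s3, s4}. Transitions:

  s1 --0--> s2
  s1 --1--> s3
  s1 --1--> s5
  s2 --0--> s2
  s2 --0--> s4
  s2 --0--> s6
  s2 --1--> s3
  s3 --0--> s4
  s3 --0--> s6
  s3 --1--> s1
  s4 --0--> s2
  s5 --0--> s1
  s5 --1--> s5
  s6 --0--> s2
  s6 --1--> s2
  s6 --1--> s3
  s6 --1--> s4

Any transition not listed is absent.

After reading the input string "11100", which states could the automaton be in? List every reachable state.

Start in {s1}.
Read '1': s1→{s3, s5}; now {s3, s5}.
Read '1': s3→{s1}, s5→{s5}; now {s1, s5}.
Read '1': s1→{s3, s5}, s5→{s5}; now {s3, s5}.
Read '0': s3→{s4, s6}, s5→{s1}; now {s1, s4, s6}.
Read '0': s1→{s2}, s4→{s2}, s6→{s2}; now {s2}.

{s2}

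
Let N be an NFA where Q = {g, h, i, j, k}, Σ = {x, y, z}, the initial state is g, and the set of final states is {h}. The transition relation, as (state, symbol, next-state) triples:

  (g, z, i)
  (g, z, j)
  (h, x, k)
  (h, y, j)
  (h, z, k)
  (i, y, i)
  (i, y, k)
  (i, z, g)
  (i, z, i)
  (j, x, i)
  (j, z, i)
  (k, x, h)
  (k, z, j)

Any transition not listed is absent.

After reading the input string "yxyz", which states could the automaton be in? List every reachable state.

Start in {g}.
Read 'y': {g} → ∅.
The set is empty and remains empty for the remaining 3 symbols.

∅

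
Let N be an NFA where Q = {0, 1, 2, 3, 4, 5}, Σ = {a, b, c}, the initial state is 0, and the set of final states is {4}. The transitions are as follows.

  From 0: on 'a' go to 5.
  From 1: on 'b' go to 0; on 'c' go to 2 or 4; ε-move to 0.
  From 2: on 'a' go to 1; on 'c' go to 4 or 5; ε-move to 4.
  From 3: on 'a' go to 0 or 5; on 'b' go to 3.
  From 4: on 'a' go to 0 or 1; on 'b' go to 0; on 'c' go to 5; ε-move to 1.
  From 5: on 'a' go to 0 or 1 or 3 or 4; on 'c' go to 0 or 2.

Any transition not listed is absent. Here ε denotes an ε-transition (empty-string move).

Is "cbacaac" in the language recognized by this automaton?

No

Start in {0}.
Read 'c': {0} → ∅.
The set is empty and remains empty for the remaining 6 symbols.
The final set ∅ contains no accepting state.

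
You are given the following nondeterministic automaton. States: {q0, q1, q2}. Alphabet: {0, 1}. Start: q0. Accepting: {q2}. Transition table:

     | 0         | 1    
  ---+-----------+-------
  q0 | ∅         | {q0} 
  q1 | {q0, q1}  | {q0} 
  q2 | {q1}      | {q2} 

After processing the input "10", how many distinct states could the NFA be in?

0

Start in {q0}.
Read '1': {q0} → {q0}.
Read '0': {q0} → ∅.
That set has 0 states.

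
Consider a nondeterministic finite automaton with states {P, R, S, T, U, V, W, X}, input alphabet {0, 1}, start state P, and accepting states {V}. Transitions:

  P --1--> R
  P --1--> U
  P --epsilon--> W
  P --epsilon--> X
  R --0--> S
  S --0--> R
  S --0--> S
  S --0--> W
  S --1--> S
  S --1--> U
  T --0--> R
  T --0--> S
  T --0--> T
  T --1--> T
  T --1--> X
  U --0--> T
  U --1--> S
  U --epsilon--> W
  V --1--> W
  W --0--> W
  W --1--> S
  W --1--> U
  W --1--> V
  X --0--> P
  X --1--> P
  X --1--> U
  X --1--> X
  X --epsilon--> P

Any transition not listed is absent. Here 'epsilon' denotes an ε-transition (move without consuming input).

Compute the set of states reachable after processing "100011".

Start: ε-closure({P}) = {P, W, X}.
Read '1': P→{R, U}, W→{S, U, V}, X→{P, U, X}; union {P, R, S, U, V, X}; ε-closure = {P, R, S, U, V, W, X}.
Read '0': P→∅, R→{S}, S→{R, S, W}, U→{T}, V→∅, W→{W}, X→{P}; union {P, R, S, T, W}; ε-closure = {P, R, S, T, W, X}.
Read '0': P→∅, R→{S}, S→{R, S, W}, T→{R, S, T}, W→{W}, X→{P}; union {P, R, S, T, W}; ε-closure = {P, R, S, T, W, X}.
Read '0': P→∅, R→{S}, S→{R, S, W}, T→{R, S, T}, W→{W}, X→{P}; union {P, R, S, T, W}; ε-closure = {P, R, S, T, W, X}.
Read '1': P→{R, U}, R→∅, S→{S, U}, T→{T, X}, W→{S, U, V}, X→{P, U, X}; union {P, R, S, T, U, V, X}; ε-closure = {P, R, S, T, U, V, W, X}.
Read '1': P→{R, U}, R→∅, S→{S, U}, T→{T, X}, U→{S}, V→{W}, W→{S, U, V}, X→{P, U, X}; now {P, R, S, T, U, V, W, X}.

{P, R, S, T, U, V, W, X}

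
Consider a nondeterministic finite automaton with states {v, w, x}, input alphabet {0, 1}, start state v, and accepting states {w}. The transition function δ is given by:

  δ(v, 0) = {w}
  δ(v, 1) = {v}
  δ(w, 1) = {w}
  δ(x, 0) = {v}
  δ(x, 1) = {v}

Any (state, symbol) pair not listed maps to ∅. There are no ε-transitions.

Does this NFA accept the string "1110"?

Start in {v}.
Read '1': v→{v}; now {v}.
Read '1': v→{v}; now {v}.
Read '1': v→{v}; now {v}.
Read '0': v→{w}; now {w}.
The final set {w} contains the accepting state w.

Yes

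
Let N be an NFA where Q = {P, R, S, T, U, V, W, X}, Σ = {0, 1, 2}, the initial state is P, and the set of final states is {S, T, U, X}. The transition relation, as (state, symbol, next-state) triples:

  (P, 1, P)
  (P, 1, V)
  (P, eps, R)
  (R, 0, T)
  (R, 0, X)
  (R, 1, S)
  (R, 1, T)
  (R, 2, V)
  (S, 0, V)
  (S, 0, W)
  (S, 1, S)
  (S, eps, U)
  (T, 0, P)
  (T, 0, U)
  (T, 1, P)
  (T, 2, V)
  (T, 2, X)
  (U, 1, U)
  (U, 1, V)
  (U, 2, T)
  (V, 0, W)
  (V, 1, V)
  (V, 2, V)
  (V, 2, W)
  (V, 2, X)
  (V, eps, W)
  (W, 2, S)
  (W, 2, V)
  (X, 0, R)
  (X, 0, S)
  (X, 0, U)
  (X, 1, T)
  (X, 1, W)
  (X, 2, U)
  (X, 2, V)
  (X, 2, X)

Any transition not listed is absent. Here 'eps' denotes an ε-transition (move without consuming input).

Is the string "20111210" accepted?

Start: ε-closure({P}) = {P, R}.
Read '2': P→∅, R→{V}; union {V}; ε-closure = {V, W}.
Read '0': V→{W}, W→∅; now {W}.
Read '1': W→∅; now ∅.
The set is empty and remains empty for the remaining 5 symbols.
The final set ∅ contains no accepting state.

No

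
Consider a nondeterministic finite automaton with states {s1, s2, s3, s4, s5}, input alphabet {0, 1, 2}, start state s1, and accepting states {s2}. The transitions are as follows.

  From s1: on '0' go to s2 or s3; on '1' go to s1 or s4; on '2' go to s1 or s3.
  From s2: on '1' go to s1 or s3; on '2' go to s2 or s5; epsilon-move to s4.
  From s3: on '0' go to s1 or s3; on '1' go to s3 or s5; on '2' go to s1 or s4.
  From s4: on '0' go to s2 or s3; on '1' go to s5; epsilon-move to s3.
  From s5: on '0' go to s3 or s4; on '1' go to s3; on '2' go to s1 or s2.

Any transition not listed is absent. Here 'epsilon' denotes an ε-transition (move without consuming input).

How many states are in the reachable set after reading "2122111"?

4

Start in {s1}.
Read '2': s1→{s1, s3}; now {s1, s3}.
Read '1': s1→{s1, s4}, s3→{s3, s5}; now {s1, s3, s4, s5}.
Read '2': s1→{s1, s3}, s3→{s1, s4}, s4→∅, s5→{s1, s2}; now {s1, s2, s3, s4}.
Read '2': s1→{s1, s3}, s2→{s2, s5}, s3→{s1, s4}, s4→∅; now {s1, s2, s3, s4, s5}.
Read '1': s1→{s1, s4}, s2→{s1, s3}, s3→{s3, s5}, s4→{s5}, s5→{s3}; now {s1, s3, s4, s5}.
Read '1': s1→{s1, s4}, s3→{s3, s5}, s4→{s5}, s5→{s3}; now {s1, s3, s4, s5}.
Read '1': s1→{s1, s4}, s3→{s3, s5}, s4→{s5}, s5→{s3}; now {s1, s3, s4, s5}.
That set has 4 states.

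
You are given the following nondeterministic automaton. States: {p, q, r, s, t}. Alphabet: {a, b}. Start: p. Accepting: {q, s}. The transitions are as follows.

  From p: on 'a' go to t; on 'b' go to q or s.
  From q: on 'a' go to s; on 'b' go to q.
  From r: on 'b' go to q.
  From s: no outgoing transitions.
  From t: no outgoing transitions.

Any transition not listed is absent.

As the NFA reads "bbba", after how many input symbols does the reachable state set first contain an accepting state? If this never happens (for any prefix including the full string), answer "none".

Start in {p}.
Read 'b': {p} → {q, s}.
None of the earlier sets intersect F, but {q, s} does.

1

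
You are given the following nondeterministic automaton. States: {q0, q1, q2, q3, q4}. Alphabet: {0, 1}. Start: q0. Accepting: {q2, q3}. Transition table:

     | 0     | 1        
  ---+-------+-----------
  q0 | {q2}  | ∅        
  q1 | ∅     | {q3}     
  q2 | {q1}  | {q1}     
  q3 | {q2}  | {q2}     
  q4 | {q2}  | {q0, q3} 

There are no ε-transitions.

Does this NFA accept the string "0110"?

Yes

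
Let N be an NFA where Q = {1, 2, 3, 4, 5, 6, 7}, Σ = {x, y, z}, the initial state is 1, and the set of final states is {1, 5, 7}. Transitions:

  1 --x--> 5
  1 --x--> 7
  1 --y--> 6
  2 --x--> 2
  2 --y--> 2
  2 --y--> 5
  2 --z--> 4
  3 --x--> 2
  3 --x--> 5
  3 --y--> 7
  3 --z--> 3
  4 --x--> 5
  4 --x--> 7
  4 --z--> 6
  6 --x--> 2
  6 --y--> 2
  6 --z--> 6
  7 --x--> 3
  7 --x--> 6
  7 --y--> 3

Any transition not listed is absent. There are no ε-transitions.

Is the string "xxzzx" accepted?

Yes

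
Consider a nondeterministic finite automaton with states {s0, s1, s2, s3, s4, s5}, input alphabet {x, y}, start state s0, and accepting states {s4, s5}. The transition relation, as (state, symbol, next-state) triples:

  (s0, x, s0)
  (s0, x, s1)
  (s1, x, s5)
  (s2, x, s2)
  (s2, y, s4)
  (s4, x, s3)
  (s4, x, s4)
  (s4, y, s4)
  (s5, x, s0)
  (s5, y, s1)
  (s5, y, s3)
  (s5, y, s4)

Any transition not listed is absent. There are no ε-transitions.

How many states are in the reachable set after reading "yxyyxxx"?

Start in {s0}.
Read 'y': {s0} → ∅.
The set is empty and remains empty for the remaining 6 symbols.
That set has 0 states.

0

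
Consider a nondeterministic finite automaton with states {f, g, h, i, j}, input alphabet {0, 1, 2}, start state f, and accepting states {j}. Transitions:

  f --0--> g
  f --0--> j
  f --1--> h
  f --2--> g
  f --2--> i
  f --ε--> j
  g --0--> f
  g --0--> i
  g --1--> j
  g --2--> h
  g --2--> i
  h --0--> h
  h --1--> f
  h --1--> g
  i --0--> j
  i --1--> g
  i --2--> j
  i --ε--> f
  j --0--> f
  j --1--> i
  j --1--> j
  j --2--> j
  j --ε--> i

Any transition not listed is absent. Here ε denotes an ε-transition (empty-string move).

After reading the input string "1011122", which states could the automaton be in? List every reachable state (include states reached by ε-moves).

{f, g, h, i, j}

Start: ε-closure({f}) = {f, i, j}.
Read '1': {f, i, j} → {f, g, h, i, j}.
Read '0': {f, g, h, i, j} → {f, g, h, i, j}.
Read '1': {f, g, h, i, j} → {f, g, h, i, j}.
Read '1': {f, g, h, i, j} → {f, g, h, i, j}.
Read '1': {f, g, h, i, j} → {f, g, h, i, j}.
Read '2': {f, g, h, i, j} → {f, g, h, i, j}.
Read '2': {f, g, h, i, j} → {f, g, h, i, j}.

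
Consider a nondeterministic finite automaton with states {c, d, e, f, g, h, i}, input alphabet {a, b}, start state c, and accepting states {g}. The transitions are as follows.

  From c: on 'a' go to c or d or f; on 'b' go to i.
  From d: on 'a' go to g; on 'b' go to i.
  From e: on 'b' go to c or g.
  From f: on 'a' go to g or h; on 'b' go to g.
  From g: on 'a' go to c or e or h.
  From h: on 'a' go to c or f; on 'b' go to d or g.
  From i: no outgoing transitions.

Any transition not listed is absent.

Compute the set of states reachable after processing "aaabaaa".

Start in {c}.
Read 'a': {c} → {c, d, f}.
Read 'a': {c, d, f} → {c, d, f, g, h}.
Read 'a': {c, d, f, g, h} → {c, d, e, f, g, h}.
Read 'b': {c, d, e, f, g, h} → {c, d, g, i}.
Read 'a': {c, d, g, i} → {c, d, e, f, g, h}.
Read 'a': {c, d, e, f, g, h} → {c, d, e, f, g, h}.
Read 'a': {c, d, e, f, g, h} → {c, d, e, f, g, h}.

{c, d, e, f, g, h}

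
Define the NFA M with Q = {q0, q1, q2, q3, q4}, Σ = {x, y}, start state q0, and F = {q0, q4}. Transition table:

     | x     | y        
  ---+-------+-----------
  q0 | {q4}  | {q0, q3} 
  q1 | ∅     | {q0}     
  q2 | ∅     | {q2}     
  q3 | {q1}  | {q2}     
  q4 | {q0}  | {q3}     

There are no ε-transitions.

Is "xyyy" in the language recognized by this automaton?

Start in {q0}.
Read 'x': q0→{q4}; now {q4}.
Read 'y': q4→{q3}; now {q3}.
Read 'y': q3→{q2}; now {q2}.
Read 'y': q2→{q2}; now {q2}.
The final set {q2} contains no accepting state.

No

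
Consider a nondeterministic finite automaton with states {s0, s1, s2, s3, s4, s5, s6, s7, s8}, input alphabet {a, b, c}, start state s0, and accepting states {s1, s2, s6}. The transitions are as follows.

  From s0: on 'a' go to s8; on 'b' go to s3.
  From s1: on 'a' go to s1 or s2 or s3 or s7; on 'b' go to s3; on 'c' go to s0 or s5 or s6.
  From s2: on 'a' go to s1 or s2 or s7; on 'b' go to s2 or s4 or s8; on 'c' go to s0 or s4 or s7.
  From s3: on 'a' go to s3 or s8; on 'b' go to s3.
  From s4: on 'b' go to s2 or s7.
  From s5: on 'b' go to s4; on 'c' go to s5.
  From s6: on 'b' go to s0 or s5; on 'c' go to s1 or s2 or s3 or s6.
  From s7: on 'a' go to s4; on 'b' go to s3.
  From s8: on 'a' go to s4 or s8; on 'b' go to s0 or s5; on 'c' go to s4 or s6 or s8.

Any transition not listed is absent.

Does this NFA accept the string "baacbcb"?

Yes

Start in {s0}.
Read 'b': {s0} → {s3}.
Read 'a': {s3} → {s3, s8}.
Read 'a': {s3, s8} → {s3, s4, s8}.
Read 'c': {s3, s4, s8} → {s4, s6, s8}.
Read 'b': {s4, s6, s8} → {s0, s2, s5, s7}.
Read 'c': {s0, s2, s5, s7} → {s0, s4, s5, s7}.
Read 'b': {s0, s4, s5, s7} → {s2, s3, s4, s7}.
The final set {s2, s3, s4, s7} contains the accepting state s2.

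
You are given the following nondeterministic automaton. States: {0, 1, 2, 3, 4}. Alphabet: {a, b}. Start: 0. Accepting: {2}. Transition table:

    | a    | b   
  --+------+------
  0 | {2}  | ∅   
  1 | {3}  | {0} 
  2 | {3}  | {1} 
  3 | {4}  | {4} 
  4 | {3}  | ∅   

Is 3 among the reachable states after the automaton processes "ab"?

No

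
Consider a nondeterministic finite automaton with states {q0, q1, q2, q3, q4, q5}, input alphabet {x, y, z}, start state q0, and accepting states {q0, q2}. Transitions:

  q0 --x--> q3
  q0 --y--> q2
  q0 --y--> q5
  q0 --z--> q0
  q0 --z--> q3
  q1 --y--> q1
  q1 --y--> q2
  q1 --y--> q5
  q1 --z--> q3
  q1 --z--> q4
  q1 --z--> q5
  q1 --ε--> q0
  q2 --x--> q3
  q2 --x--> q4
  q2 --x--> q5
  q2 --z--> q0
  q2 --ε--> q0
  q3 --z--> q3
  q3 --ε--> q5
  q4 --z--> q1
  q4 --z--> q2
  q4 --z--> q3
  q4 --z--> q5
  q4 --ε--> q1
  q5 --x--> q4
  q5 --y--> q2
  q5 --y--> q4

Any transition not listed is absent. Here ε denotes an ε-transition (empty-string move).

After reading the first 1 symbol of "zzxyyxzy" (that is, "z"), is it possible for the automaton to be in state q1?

No

Start in {q0}.
Read 'z': q0→{q0, q3}; union {q0, q3}; ε-closure = {q0, q3, q5}.
State q1 is not in {q0, q3, q5}.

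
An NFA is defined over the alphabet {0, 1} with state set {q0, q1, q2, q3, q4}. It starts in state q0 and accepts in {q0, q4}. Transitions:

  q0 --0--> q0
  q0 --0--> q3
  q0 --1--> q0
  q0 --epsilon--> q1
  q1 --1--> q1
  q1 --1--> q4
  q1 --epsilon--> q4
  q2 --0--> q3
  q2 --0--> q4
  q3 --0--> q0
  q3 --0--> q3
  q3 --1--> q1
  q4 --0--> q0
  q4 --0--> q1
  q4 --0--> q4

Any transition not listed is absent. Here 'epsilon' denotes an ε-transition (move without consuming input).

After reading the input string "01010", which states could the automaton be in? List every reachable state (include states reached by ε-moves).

Start: ε-closure({q0}) = {q0, q1, q4}.
Read '0': {q0, q1, q4} → {q0, q1, q3, q4}.
Read '1': {q0, q1, q3, q4} → {q0, q1, q4}.
Read '0': {q0, q1, q4} → {q0, q1, q3, q4}.
Read '1': {q0, q1, q3, q4} → {q0, q1, q4}.
Read '0': {q0, q1, q4} → {q0, q1, q3, q4}.

{q0, q1, q3, q4}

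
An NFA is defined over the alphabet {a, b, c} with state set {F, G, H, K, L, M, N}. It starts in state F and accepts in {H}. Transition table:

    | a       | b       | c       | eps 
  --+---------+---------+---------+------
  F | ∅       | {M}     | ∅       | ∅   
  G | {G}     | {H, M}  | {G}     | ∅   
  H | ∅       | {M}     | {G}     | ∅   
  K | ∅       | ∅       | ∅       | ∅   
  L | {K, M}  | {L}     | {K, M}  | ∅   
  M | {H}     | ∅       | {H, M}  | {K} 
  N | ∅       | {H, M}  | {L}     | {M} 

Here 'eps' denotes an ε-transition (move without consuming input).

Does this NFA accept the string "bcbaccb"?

Yes

Start in {F}.
Read 'b': {F} → {K, M}.
Read 'c': {K, M} → {H, K, M}.
Read 'b': {H, K, M} → {K, M}.
Read 'a': {K, M} → {H}.
Read 'c': {H} → {G}.
Read 'c': {G} → {G}.
Read 'b': {G} → {H, K, M}.
The final set {H, K, M} contains the accepting state H.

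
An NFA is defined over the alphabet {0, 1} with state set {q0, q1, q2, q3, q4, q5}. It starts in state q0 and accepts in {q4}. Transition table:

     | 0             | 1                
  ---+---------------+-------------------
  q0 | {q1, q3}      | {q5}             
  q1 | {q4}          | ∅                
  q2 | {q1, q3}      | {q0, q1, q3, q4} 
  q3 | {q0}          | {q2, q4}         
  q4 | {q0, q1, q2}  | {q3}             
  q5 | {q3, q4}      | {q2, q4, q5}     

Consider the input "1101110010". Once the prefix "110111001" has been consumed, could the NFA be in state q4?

Start in {q0}.
Read '1': q0→{q5}; now {q5}.
Read '1': q5→{q2, q4, q5}; now {q2, q4, q5}.
Read '0': q2→{q1, q3}, q4→{q0, q1, q2}, q5→{q3, q4}; now {q0, q1, q2, q3, q4}.
Read '1': q0→{q5}, q1→∅, q2→{q0, q1, q3, q4}, q3→{q2, q4}, q4→{q3}; now {q0, q1, q2, q3, q4, q5}.
Read '1': q0→{q5}, q1→∅, q2→{q0, q1, q3, q4}, q3→{q2, q4}, q4→{q3}, q5→{q2, q4, q5}; now {q0, q1, q2, q3, q4, q5}.
Read '1': q0→{q5}, q1→∅, q2→{q0, q1, q3, q4}, q3→{q2, q4}, q4→{q3}, q5→{q2, q4, q5}; now {q0, q1, q2, q3, q4, q5}.
Read '0': q0→{q1, q3}, q1→{q4}, q2→{q1, q3}, q3→{q0}, q4→{q0, q1, q2}, q5→{q3, q4}; now {q0, q1, q2, q3, q4}.
Read '0': q0→{q1, q3}, q1→{q4}, q2→{q1, q3}, q3→{q0}, q4→{q0, q1, q2}; now {q0, q1, q2, q3, q4}.
Read '1': q0→{q5}, q1→∅, q2→{q0, q1, q3, q4}, q3→{q2, q4}, q4→{q3}; now {q0, q1, q2, q3, q4, q5}.
State q4 is in {q0, q1, q2, q3, q4, q5}.

Yes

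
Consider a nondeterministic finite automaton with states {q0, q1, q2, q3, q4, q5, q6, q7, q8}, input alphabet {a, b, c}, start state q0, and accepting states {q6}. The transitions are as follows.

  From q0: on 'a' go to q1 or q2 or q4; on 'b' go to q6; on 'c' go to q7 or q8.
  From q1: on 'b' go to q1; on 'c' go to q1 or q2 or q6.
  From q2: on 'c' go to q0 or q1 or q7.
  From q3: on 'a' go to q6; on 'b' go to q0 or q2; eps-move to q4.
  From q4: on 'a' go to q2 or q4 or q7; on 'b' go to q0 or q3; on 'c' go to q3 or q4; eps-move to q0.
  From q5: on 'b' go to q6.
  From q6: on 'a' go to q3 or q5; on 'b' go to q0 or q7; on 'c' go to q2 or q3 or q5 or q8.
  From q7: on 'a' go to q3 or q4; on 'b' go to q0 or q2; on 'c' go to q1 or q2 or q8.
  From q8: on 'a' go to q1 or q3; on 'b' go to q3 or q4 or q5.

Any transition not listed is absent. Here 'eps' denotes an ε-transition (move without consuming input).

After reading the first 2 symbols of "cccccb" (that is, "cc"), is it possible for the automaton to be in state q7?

No

Start in {q0}.
Read 'c': {q0} → {q7, q8}.
Read 'c': {q7, q8} → {q1, q2, q8}.
State q7 is not in {q1, q2, q8}.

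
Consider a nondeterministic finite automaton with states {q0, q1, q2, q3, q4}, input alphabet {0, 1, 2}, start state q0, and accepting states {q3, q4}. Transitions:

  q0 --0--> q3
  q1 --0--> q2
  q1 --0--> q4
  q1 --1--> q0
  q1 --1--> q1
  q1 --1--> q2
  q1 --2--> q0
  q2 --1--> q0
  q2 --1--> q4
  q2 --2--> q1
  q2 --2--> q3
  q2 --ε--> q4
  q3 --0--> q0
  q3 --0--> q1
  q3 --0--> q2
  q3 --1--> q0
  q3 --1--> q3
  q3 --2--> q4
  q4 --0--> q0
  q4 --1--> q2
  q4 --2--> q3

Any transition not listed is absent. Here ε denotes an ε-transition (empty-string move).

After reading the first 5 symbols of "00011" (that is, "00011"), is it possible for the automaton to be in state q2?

Yes

Start in {q0}.
Read '0': q0→{q3}; now {q3}.
Read '0': q3→{q0, q1, q2}; union {q0, q1, q2}; ε-closure = {q0, q1, q2, q4}.
Read '0': q0→{q3}, q1→{q2, q4}, q2→∅, q4→{q0}; now {q0, q2, q3, q4}.
Read '1': q0→∅, q2→{q0, q4}, q3→{q0, q3}, q4→{q2}; now {q0, q2, q3, q4}.
Read '1': q0→∅, q2→{q0, q4}, q3→{q0, q3}, q4→{q2}; now {q0, q2, q3, q4}.
State q2 is in {q0, q2, q3, q4}.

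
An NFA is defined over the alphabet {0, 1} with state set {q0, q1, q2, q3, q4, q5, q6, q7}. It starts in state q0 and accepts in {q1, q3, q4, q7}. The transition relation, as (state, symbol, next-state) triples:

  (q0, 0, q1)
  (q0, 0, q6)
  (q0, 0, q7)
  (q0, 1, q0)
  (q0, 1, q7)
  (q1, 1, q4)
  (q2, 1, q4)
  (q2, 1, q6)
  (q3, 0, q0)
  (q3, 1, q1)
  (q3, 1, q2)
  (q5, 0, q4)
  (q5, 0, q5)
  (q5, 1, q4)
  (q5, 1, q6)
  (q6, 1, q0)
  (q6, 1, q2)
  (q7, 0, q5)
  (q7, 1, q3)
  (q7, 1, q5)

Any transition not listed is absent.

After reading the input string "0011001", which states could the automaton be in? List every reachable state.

Start in {q0}.
Read '0': q0→{q1, q6, q7}; now {q1, q6, q7}.
Read '0': q1→∅, q6→∅, q7→{q5}; now {q5}.
Read '1': q5→{q4, q6}; now {q4, q6}.
Read '1': q4→∅, q6→{q0, q2}; now {q0, q2}.
Read '0': q0→{q1, q6, q7}, q2→∅; now {q1, q6, q7}.
Read '0': q1→∅, q6→∅, q7→{q5}; now {q5}.
Read '1': q5→{q4, q6}; now {q4, q6}.

{q4, q6}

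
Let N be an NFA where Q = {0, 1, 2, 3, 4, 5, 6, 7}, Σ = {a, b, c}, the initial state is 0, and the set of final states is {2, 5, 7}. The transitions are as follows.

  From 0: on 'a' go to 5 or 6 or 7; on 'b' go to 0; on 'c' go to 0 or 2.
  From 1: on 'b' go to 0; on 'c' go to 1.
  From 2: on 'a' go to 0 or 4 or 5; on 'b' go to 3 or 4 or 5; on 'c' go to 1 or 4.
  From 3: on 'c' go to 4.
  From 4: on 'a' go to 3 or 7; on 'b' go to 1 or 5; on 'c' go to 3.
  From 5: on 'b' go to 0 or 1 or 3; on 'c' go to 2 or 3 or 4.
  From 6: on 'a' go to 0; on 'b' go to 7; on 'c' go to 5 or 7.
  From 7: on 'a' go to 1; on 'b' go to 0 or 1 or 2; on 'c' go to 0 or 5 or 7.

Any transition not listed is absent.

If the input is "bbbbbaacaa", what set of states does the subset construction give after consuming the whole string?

Start in {0}.
Read 'b': 0→{0}; now {0}.
Read 'b': 0→{0}; now {0}.
Read 'b': 0→{0}; now {0}.
Read 'b': 0→{0}; now {0}.
Read 'b': 0→{0}; now {0}.
Read 'a': 0→{5, 6, 7}; now {5, 6, 7}.
Read 'a': 5→∅, 6→{0}, 7→{1}; now {0, 1}.
Read 'c': 0→{0, 2}, 1→{1}; now {0, 1, 2}.
Read 'a': 0→{5, 6, 7}, 1→∅, 2→{0, 4, 5}; now {0, 4, 5, 6, 7}.
Read 'a': 0→{5, 6, 7}, 4→{3, 7}, 5→∅, 6→{0}, 7→{1}; now {0, 1, 3, 5, 6, 7}.

{0, 1, 3, 5, 6, 7}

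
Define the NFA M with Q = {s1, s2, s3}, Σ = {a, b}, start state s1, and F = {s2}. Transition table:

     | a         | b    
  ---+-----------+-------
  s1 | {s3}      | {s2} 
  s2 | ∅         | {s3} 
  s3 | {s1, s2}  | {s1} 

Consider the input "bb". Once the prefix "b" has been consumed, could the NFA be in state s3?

Start in {s1}.
Read 'b': s1→{s2}; now {s2}.
State s3 is not in {s2}.

No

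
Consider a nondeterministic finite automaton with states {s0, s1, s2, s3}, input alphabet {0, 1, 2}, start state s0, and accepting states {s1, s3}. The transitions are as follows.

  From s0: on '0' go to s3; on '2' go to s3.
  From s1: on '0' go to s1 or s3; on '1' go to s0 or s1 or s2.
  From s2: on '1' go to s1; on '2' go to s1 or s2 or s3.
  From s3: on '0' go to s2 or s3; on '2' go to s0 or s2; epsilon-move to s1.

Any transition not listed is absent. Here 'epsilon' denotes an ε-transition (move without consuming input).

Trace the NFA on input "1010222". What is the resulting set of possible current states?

Start in {s0}.
Read '1': {s0} → ∅.
The set is empty and remains empty for the remaining 6 symbols.

∅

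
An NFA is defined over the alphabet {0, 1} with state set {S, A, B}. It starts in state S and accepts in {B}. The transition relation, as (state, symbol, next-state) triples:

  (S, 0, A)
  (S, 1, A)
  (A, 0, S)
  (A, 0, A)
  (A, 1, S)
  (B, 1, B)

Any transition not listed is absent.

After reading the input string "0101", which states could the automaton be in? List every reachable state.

{S}

Start in {S}.
Read '0': S→{A}; now {A}.
Read '1': A→{S}; now {S}.
Read '0': S→{A}; now {A}.
Read '1': A→{S}; now {S}.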